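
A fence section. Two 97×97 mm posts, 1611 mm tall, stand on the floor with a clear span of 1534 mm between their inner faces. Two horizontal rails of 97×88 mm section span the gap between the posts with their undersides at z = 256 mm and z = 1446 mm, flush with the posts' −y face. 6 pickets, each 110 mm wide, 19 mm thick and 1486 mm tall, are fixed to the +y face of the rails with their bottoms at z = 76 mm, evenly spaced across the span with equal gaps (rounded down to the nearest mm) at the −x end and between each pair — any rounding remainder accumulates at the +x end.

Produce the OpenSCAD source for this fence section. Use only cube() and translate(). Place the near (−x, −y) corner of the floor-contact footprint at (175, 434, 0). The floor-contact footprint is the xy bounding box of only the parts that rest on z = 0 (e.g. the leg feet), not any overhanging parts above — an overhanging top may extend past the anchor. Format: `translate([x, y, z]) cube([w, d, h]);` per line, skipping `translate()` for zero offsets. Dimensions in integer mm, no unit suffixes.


translate([175, 434, 0]) cube([97, 97, 1611]);
translate([1806, 434, 0]) cube([97, 97, 1611]);
translate([272, 434, 256]) cube([1534, 97, 88]);
translate([272, 434, 1446]) cube([1534, 97, 88]);
translate([396, 531, 76]) cube([110, 19, 1486]);
translate([630, 531, 76]) cube([110, 19, 1486]);
translate([864, 531, 76]) cube([110, 19, 1486]);
translate([1098, 531, 76]) cube([110, 19, 1486]);
translate([1332, 531, 76]) cube([110, 19, 1486]);
translate([1566, 531, 76]) cube([110, 19, 1486]);


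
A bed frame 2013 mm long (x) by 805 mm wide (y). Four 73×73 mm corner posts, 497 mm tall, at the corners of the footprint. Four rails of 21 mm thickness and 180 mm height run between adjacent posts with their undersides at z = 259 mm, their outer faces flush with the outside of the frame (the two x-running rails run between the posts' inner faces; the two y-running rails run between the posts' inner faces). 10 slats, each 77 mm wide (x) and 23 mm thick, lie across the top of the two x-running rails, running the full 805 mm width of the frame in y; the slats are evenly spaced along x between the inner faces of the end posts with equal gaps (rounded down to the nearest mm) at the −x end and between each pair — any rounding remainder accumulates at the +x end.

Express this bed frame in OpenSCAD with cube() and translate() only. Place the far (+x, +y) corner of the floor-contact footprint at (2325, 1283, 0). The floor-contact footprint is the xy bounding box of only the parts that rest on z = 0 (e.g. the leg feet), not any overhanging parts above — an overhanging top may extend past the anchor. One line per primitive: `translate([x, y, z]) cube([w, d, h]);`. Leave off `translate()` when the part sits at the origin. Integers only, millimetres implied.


// slat z = rail_z + rail_h = 259 + 180 = 439
// slat gap = ⌊(1867 − 10·77) / 11⌋ = 99
translate([312, 478, 0]) cube([73, 73, 497]);
translate([312, 1210, 0]) cube([73, 73, 497]);
translate([2252, 478, 0]) cube([73, 73, 497]);
translate([2252, 1210, 0]) cube([73, 73, 497]);
translate([385, 478, 259]) cube([1867, 21, 180]);
translate([385, 1262, 259]) cube([1867, 21, 180]);
translate([312, 551, 259]) cube([21, 659, 180]);
translate([2304, 551, 259]) cube([21, 659, 180]);
translate([484, 478, 439]) cube([77, 805, 23]);
translate([660, 478, 439]) cube([77, 805, 23]);
translate([836, 478, 439]) cube([77, 805, 23]);
translate([1012, 478, 439]) cube([77, 805, 23]);
translate([1188, 478, 439]) cube([77, 805, 23]);
translate([1364, 478, 439]) cube([77, 805, 23]);
translate([1540, 478, 439]) cube([77, 805, 23]);
translate([1716, 478, 439]) cube([77, 805, 23]);
translate([1892, 478, 439]) cube([77, 805, 23]);
translate([2068, 478, 439]) cube([77, 805, 23]);


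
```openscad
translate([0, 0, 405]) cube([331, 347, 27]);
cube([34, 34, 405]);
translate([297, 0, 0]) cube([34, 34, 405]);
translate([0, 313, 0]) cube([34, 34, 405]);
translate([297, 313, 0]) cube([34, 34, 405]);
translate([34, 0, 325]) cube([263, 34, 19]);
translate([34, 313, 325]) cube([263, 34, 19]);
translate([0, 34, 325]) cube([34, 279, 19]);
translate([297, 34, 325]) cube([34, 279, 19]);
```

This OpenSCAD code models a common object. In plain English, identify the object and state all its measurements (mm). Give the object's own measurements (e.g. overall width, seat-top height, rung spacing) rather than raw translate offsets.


A simple wooden stool: a rectangular seat 331 mm (x) by 347 mm (y), 27 mm thick, top face at z = 432 mm, on four square legs, each 34×34 mm in cross-section. The legs rest on z = 0, each flush with a corner of the seat. Four stretchers, 34 mm wide and 19 mm tall, connect adjacent legs with their undersides at z = 325 mm, each running between the inner faces of the legs it joins and aligned with the legs' outer faces on the other axis.


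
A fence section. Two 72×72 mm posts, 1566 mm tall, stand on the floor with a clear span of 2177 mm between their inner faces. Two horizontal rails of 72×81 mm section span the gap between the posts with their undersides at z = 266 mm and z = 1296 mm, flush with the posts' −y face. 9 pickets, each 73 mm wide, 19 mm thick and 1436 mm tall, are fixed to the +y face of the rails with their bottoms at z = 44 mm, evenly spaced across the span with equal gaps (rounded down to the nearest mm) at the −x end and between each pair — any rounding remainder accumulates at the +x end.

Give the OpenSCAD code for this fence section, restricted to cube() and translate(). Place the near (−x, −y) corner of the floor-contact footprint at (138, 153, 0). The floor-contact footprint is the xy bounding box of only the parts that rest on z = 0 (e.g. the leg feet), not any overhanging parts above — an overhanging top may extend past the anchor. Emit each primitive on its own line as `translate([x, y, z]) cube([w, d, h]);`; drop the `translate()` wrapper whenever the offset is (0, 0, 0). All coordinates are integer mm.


translate([138, 153, 0]) cube([72, 72, 1566]);
translate([2387, 153, 0]) cube([72, 72, 1566]);
translate([210, 153, 266]) cube([2177, 72, 81]);
translate([210, 153, 1296]) cube([2177, 72, 81]);
translate([362, 225, 44]) cube([73, 19, 1436]);
translate([587, 225, 44]) cube([73, 19, 1436]);
translate([812, 225, 44]) cube([73, 19, 1436]);
translate([1037, 225, 44]) cube([73, 19, 1436]);
translate([1262, 225, 44]) cube([73, 19, 1436]);
translate([1487, 225, 44]) cube([73, 19, 1436]);
translate([1712, 225, 44]) cube([73, 19, 1436]);
translate([1937, 225, 44]) cube([73, 19, 1436]);
translate([2162, 225, 44]) cube([73, 19, 1436]);


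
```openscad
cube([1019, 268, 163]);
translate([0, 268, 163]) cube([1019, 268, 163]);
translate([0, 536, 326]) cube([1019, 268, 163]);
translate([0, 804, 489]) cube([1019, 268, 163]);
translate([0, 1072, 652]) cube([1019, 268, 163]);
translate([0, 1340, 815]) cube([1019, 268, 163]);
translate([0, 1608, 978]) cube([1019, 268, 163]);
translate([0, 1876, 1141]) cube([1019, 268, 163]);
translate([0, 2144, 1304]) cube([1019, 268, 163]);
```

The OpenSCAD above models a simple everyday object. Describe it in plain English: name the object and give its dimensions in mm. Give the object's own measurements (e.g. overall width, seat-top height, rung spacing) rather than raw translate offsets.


A straight staircase of 9 solid steps. Each step is 1019 mm wide (x), 268 mm deep (y, the going) and 163 mm tall (the rise). The first step rests on the floor; each subsequent step sits one going further in +y and one rise higher in +z, directly behind and above the previous step with no overlap.


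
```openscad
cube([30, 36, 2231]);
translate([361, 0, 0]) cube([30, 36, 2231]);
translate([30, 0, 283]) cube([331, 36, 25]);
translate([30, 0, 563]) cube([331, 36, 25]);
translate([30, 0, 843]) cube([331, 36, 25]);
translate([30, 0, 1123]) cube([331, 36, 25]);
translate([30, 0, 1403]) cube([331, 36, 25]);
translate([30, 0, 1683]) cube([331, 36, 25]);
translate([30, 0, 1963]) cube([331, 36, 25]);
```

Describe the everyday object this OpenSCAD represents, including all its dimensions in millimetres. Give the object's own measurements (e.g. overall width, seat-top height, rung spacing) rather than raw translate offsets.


A straight ladder. Two 30×36 mm vertical rails, 2231 mm tall, stand 391 mm apart (outside-to-outside) with their front faces coplanar on the −y side. 7 rungs, each 36 mm deep and 25 mm tall, span between the inner faces of the rails, front faces flush with the rails. The lowest rung's underside is at z = 283 mm and rungs are spaced 280 mm apart (underside to underside).


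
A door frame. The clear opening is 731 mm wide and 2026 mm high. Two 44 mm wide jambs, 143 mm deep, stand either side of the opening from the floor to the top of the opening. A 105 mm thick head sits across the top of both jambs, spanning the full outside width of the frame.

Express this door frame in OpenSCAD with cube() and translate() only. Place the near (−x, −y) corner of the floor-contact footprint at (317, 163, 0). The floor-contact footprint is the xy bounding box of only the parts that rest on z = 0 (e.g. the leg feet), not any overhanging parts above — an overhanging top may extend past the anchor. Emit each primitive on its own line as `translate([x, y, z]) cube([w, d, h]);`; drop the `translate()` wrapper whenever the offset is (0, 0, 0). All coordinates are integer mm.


translate([317, 163, 0]) cube([44, 143, 2026]);
translate([1092, 163, 0]) cube([44, 143, 2026]);
translate([317, 163, 2026]) cube([819, 143, 105]);


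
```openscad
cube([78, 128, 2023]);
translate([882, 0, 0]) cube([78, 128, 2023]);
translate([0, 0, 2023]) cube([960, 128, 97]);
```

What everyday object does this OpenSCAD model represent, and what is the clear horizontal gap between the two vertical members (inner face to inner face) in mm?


A door frame. The clear opening width is 804 mm.

Two 2023 mm tall posts with a header on top — a door frame. The left jamb is 78 mm wide at x = 0; the right jamb starts at x = 882. The clear opening is 882 − 78 = 804 mm.


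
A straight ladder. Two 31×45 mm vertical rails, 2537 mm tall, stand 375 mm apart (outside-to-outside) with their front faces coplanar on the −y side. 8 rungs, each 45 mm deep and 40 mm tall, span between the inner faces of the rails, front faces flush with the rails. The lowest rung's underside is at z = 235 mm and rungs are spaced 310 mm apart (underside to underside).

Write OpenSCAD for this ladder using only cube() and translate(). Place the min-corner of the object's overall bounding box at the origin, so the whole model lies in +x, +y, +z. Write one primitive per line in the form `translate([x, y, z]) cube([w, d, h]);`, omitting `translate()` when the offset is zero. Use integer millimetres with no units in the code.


cube([31, 45, 2537]);
translate([344, 0, 0]) cube([31, 45, 2537]);
translate([31, 0, 235]) cube([313, 45, 40]);
translate([31, 0, 545]) cube([313, 45, 40]);
translate([31, 0, 855]) cube([313, 45, 40]);
translate([31, 0, 1165]) cube([313, 45, 40]);
translate([31, 0, 1475]) cube([313, 45, 40]);
translate([31, 0, 1785]) cube([313, 45, 40]);
translate([31, 0, 2095]) cube([313, 45, 40]);
translate([31, 0, 2405]) cube([313, 45, 40]);


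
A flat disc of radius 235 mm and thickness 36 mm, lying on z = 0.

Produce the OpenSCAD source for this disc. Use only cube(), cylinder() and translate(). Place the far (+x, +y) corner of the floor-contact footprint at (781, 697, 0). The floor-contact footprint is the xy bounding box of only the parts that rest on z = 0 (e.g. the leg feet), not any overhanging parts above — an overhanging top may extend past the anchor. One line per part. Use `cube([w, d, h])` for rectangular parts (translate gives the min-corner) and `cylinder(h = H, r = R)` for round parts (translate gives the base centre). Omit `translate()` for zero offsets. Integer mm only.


translate([546, 462, 0]) cylinder(h = 36, r = 235);


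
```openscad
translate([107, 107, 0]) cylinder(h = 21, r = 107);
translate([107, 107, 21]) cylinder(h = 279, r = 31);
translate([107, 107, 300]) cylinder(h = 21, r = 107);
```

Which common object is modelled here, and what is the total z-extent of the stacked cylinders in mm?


A spool. The overall height is 321 mm.

Three coaxial cylinders, large–small–large — a spool. Two 21 mm flanges and a 279 mm core give 21 + 279 + 21 = 321 mm.


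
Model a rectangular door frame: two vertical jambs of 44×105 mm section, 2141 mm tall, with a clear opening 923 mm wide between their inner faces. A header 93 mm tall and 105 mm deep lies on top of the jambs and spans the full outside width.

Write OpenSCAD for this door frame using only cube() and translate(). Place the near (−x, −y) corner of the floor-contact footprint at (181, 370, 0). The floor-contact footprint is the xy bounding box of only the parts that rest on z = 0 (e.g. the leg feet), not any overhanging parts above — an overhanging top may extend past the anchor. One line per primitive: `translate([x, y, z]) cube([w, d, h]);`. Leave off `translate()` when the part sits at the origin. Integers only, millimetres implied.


translate([181, 370, 0]) cube([44, 105, 2141]);
translate([1148, 370, 0]) cube([44, 105, 2141]);
translate([181, 370, 2141]) cube([1011, 105, 93]);


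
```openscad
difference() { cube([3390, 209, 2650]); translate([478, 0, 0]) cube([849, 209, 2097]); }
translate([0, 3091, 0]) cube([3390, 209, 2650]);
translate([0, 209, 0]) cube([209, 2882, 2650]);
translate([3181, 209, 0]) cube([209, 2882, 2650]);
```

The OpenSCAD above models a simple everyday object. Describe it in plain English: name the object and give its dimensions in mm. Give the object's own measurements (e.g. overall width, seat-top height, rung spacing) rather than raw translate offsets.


A single room: four walls, each 2650 mm tall and 209 mm thick, enclosing an outside footprint 3390×3300 mm (x × y), no floor or roof. The front and back walls (−y and +y sides) run the full x-width; the side walls fit between their inner faces. A door opening 849 mm wide and 2097 mm tall is cut through the front wall from the floor up, its −x edge 478 mm from the wall's −x end.


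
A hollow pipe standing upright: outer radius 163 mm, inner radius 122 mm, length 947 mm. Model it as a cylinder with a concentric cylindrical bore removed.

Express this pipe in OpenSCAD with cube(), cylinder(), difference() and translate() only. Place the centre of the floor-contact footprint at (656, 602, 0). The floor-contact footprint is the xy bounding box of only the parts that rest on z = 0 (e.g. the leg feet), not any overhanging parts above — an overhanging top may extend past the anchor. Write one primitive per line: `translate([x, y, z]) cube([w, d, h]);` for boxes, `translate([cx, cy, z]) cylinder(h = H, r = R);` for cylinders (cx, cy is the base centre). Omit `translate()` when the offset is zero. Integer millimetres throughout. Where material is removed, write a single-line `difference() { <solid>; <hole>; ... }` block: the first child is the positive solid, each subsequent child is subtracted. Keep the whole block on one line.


difference() { translate([656, 602, 0]) cylinder(h = 947, r = 163); translate([656, 602, 0]) cylinder(h = 947, r = 122); }


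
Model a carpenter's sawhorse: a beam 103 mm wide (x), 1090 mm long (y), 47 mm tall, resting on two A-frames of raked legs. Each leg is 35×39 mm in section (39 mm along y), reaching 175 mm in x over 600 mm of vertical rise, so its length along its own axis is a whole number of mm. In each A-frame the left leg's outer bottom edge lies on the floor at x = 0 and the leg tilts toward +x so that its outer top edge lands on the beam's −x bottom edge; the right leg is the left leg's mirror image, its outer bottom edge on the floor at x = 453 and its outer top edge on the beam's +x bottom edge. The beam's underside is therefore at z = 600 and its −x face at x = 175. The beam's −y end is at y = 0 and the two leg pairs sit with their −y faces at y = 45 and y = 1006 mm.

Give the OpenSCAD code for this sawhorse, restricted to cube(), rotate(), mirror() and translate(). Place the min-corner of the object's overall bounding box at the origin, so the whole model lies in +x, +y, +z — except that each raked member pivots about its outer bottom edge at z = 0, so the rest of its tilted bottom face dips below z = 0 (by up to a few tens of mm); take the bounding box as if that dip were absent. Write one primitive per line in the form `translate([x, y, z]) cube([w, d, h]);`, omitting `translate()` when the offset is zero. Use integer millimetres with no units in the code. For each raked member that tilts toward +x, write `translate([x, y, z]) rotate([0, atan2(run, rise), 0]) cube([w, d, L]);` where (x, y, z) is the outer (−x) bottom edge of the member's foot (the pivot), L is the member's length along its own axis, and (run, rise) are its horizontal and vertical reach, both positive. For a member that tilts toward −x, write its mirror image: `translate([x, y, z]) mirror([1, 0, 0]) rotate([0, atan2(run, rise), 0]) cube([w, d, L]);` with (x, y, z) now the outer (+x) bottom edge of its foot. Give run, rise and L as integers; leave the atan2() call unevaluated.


// leg length = √(175² + 600²) = 625
// right-leg outer foot x = 2·175 + 103 = 453
// beam min-corner = (175, 0, 600)
translate([175, 0, 600]) cube([103, 1090, 47]);
translate([0, 45, 0]) rotate([0, atan2(175, 600), 0]) cube([35, 39, 625]);
translate([453, 45, 0]) mirror([1, 0, 0]) rotate([0, atan2(175, 600), 0]) cube([35, 39, 625]);
translate([0, 1006, 0]) rotate([0, atan2(175, 600), 0]) cube([35, 39, 625]);
translate([453, 1006, 0]) mirror([1, 0, 0]) rotate([0, atan2(175, 600), 0]) cube([35, 39, 625]);


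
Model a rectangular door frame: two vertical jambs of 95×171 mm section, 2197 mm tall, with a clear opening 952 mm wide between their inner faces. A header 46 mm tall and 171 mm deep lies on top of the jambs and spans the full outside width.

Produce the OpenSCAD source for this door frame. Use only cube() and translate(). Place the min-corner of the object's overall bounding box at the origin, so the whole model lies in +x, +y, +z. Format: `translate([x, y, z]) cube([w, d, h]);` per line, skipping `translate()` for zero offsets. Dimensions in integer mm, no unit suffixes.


cube([95, 171, 2197]);
translate([1047, 0, 0]) cube([95, 171, 2197]);
translate([0, 0, 2197]) cube([1142, 171, 46]);


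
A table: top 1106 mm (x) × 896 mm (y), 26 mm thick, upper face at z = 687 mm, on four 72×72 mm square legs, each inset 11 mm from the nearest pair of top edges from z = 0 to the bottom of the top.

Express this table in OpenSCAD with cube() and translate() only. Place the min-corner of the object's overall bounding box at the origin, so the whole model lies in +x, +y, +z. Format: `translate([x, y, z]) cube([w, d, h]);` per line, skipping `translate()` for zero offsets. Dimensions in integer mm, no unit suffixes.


translate([0, 0, 661]) cube([1106, 896, 26]);
translate([11, 11, 0]) cube([72, 72, 661]);
translate([1023, 11, 0]) cube([72, 72, 661]);
translate([11, 813, 0]) cube([72, 72, 661]);
translate([1023, 813, 0]) cube([72, 72, 661]);


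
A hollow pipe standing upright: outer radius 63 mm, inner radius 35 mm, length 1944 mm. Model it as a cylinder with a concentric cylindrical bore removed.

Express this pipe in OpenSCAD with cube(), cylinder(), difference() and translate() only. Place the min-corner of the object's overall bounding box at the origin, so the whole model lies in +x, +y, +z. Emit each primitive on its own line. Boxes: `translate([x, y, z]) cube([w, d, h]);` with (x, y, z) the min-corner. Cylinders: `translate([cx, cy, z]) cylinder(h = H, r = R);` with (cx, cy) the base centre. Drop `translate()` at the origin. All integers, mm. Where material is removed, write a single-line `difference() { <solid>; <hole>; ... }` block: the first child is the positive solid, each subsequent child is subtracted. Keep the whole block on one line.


difference() { translate([63, 63, 0]) cylinder(h = 1944, r = 63); translate([63, 63, 0]) cylinder(h = 1944, r = 35); }


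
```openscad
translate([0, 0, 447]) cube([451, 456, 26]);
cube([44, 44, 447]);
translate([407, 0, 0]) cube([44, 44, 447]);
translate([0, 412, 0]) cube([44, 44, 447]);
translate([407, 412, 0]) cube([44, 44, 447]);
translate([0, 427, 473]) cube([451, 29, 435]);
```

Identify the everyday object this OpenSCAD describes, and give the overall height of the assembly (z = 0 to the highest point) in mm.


A chair. The overall height is 908 mm.

A slab on four corner posts with a tall panel at the back — a chair. The seat slab sits at z = 447 with thickness 26, and the 435 mm backrest starts at the seat top, so the overall height is 447 + 26 + 435 = 908 mm.


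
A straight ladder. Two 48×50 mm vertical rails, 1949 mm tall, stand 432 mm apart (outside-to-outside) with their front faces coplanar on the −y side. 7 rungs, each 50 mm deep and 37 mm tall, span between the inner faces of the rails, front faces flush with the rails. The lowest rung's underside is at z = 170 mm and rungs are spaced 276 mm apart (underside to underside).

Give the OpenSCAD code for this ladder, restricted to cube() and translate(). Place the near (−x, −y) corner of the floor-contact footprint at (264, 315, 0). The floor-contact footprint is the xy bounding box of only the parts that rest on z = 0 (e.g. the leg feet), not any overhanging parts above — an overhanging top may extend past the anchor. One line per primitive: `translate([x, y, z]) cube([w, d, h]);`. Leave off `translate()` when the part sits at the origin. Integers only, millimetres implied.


translate([264, 315, 0]) cube([48, 50, 1949]);
translate([648, 315, 0]) cube([48, 50, 1949]);
translate([312, 315, 170]) cube([336, 50, 37]);
translate([312, 315, 446]) cube([336, 50, 37]);
translate([312, 315, 722]) cube([336, 50, 37]);
translate([312, 315, 998]) cube([336, 50, 37]);
translate([312, 315, 1274]) cube([336, 50, 37]);
translate([312, 315, 1550]) cube([336, 50, 37]);
translate([312, 315, 1826]) cube([336, 50, 37]);


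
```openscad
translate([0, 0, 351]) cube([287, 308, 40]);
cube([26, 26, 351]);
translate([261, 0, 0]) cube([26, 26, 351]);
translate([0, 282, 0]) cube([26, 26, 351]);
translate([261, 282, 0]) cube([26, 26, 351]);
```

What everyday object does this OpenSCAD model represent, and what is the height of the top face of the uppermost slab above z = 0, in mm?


A stool. The seat height is 391 mm.

A 287×308×40 slab at z = 351 on four corner posts — a stool. The seat top is 351 + 40 = 391 mm.


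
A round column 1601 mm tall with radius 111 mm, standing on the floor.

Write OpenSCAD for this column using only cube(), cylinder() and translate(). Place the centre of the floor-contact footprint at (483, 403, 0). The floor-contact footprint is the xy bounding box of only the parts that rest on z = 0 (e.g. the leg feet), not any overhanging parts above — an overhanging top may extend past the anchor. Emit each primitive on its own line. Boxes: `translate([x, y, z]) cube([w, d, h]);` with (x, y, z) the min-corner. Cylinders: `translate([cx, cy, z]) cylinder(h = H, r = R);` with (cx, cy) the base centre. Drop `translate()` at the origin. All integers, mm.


translate([483, 403, 0]) cylinder(h = 1601, r = 111);


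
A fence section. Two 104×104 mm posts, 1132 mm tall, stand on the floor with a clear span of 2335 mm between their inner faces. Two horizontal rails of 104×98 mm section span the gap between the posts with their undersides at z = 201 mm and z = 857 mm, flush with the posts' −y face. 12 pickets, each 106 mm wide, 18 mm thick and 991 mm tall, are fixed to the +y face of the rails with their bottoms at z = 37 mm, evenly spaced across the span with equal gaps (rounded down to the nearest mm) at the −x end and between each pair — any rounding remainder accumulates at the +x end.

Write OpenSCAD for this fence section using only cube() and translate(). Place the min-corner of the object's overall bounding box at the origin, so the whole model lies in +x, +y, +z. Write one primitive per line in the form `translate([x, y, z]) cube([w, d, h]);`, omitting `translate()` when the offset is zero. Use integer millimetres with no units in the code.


cube([104, 104, 1132]);
translate([2439, 0, 0]) cube([104, 104, 1132]);
translate([104, 0, 201]) cube([2335, 104, 98]);
translate([104, 0, 857]) cube([2335, 104, 98]);
translate([185, 104, 37]) cube([106, 18, 991]);
translate([372, 104, 37]) cube([106, 18, 991]);
translate([559, 104, 37]) cube([106, 18, 991]);
translate([746, 104, 37]) cube([106, 18, 991]);
translate([933, 104, 37]) cube([106, 18, 991]);
translate([1120, 104, 37]) cube([106, 18, 991]);
translate([1307, 104, 37]) cube([106, 18, 991]);
translate([1494, 104, 37]) cube([106, 18, 991]);
translate([1681, 104, 37]) cube([106, 18, 991]);
translate([1868, 104, 37]) cube([106, 18, 991]);
translate([2055, 104, 37]) cube([106, 18, 991]);
translate([2242, 104, 37]) cube([106, 18, 991]);


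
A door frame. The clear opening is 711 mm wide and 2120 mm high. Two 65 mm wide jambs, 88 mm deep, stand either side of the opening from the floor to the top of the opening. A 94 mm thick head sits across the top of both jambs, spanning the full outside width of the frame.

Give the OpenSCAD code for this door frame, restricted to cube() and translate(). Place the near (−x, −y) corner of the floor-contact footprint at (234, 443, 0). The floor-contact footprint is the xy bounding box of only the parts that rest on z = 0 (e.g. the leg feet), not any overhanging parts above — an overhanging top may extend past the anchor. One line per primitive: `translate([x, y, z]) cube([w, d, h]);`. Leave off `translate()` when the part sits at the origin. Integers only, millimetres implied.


translate([234, 443, 0]) cube([65, 88, 2120]);
translate([1010, 443, 0]) cube([65, 88, 2120]);
translate([234, 443, 2120]) cube([841, 88, 94]);


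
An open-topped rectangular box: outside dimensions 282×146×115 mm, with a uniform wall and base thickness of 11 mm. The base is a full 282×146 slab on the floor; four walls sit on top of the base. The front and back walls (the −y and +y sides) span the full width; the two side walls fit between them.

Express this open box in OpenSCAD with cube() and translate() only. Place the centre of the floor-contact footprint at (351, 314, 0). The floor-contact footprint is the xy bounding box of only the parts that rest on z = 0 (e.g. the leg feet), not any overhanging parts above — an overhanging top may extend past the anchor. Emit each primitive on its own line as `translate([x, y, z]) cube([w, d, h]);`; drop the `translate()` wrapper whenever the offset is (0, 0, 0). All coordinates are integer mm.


translate([210, 241, 0]) cube([282, 146, 11]);
translate([210, 241, 11]) cube([282, 11, 104]);
translate([210, 376, 11]) cube([282, 11, 104]);
translate([210, 252, 11]) cube([11, 124, 104]);
translate([481, 252, 11]) cube([11, 124, 104]);


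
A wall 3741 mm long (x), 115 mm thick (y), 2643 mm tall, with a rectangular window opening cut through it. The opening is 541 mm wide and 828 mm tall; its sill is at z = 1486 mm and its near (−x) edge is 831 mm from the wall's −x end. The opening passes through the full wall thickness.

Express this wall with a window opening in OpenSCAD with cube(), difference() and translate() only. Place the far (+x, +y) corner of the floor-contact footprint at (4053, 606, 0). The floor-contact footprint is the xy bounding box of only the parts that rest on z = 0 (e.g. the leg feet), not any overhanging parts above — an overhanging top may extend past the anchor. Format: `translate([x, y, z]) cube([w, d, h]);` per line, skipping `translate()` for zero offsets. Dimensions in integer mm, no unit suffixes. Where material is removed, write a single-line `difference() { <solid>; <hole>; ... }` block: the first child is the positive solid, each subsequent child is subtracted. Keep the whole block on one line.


difference() { translate([312, 491, 0]) cube([3741, 115, 2643]); translate([1143, 491, 1486]) cube([541, 115, 828]); }


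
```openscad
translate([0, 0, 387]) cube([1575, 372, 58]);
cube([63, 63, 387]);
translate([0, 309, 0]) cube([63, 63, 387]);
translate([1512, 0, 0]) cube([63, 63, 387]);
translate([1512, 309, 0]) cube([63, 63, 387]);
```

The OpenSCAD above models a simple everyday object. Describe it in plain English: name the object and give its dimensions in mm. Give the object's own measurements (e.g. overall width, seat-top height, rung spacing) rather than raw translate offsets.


A long wooden bench with a 1575 mm (x) × 372 mm (y) seat, 58 mm thick, its top surface 445 mm above the floor. Four 63 mm square legs at the seat corners, flush with the edges, run from z = 0 to the seat underside.


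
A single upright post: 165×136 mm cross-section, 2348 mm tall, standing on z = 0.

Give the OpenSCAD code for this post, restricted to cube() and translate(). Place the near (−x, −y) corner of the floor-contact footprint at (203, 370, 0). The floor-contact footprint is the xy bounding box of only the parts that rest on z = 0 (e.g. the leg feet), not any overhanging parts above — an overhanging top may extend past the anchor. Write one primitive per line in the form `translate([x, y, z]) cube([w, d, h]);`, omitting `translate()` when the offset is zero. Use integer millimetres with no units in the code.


translate([203, 370, 0]) cube([165, 136, 2348]);


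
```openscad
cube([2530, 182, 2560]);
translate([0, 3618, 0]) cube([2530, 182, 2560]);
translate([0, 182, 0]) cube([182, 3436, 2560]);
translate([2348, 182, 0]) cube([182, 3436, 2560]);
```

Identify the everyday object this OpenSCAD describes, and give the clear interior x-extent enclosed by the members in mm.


A house (or room) frame. The interior width is 2166 mm.

Four 2560 mm walls enclosing a rectangle with no floor or roof — a room or house frame. Outside width is 2530 mm and wall thickness is 182 mm, so the interior width is 2530 − 2 × 182 = 2166 mm.


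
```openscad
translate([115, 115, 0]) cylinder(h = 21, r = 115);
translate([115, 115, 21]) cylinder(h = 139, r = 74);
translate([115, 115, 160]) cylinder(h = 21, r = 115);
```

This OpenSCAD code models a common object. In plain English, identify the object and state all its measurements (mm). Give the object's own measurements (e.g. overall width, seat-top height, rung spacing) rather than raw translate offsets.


A spool: two coaxial disc flanges of radius 115 mm and thickness 21 mm, joined by a core cylinder of radius 74 mm and height 139 mm. The lower flange rests on z = 0 and the three cylinders share a vertical axis.


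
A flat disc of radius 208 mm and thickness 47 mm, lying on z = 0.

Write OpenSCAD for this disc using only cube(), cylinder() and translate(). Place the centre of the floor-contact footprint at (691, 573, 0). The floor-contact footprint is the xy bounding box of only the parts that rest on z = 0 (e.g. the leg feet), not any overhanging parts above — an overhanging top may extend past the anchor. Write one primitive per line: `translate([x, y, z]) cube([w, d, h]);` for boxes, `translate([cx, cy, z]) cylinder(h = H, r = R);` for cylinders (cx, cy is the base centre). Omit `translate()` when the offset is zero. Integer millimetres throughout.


translate([691, 573, 0]) cylinder(h = 47, r = 208);


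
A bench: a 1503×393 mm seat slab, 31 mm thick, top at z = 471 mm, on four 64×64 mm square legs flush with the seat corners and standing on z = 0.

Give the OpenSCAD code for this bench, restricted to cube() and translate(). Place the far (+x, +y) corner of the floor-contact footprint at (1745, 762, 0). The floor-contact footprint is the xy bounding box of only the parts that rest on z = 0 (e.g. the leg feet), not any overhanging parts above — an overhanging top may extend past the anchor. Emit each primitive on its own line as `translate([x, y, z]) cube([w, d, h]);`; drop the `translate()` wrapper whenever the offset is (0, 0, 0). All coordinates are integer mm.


translate([242, 369, 440]) cube([1503, 393, 31]);
translate([242, 369, 0]) cube([64, 64, 440]);
translate([242, 698, 0]) cube([64, 64, 440]);
translate([1681, 369, 0]) cube([64, 64, 440]);
translate([1681, 698, 0]) cube([64, 64, 440]);


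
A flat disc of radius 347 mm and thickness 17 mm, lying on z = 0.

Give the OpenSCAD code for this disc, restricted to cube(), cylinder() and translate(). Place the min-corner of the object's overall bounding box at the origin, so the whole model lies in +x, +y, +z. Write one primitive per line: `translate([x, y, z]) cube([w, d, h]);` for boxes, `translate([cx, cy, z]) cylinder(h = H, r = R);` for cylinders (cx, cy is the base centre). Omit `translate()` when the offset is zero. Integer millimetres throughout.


translate([347, 347, 0]) cylinder(h = 17, r = 347);


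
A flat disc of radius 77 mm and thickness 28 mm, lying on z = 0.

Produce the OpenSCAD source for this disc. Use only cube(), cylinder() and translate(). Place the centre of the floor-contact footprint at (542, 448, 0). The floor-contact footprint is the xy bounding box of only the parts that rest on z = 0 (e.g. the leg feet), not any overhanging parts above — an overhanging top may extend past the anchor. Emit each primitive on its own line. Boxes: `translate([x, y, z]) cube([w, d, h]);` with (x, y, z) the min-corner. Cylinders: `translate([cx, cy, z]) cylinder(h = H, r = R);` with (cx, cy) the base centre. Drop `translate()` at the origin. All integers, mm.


translate([542, 448, 0]) cylinder(h = 28, r = 77);


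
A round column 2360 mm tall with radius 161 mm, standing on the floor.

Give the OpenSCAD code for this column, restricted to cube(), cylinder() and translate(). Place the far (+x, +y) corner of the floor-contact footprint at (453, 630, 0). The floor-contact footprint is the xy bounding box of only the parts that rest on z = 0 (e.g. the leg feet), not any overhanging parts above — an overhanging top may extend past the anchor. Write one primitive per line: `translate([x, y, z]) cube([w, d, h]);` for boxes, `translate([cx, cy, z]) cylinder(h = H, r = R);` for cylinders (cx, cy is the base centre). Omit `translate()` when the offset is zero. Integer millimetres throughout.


translate([292, 469, 0]) cylinder(h = 2360, r = 161);


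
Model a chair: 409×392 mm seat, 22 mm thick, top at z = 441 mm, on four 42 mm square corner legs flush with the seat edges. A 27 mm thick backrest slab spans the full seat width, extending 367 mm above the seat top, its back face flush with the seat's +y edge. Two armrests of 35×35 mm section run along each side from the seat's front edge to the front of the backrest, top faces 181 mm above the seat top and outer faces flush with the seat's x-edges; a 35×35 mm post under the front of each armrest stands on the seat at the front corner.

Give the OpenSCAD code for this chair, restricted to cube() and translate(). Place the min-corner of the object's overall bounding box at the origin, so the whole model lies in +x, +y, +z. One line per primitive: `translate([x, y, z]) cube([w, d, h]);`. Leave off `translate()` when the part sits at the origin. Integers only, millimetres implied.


// leg_h = 441 - 22 = 419
// arm post h = 181 - 35 = 146
translate([0, 0, 419]) cube([409, 392, 22]);
cube([42, 42, 419]);
translate([367, 0, 0]) cube([42, 42, 419]);
translate([0, 350, 0]) cube([42, 42, 419]);
translate([367, 350, 0]) cube([42, 42, 419]);
translate([0, 365, 441]) cube([409, 27, 367]);
translate([0, 0, 587]) cube([35, 365, 35]);
translate([374, 0, 587]) cube([35, 365, 35]);
translate([0, 0, 441]) cube([35, 35, 146]);
translate([374, 0, 441]) cube([35, 35, 146]);


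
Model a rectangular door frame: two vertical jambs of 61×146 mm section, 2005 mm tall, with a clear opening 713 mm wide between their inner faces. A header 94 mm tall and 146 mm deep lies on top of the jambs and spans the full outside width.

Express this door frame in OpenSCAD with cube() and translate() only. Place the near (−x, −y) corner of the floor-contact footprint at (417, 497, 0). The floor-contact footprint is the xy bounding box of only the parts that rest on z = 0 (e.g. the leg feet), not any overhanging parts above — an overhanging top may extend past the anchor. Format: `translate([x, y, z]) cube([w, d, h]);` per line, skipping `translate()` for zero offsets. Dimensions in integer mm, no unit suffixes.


translate([417, 497, 0]) cube([61, 146, 2005]);
translate([1191, 497, 0]) cube([61, 146, 2005]);
translate([417, 497, 2005]) cube([835, 146, 94]);


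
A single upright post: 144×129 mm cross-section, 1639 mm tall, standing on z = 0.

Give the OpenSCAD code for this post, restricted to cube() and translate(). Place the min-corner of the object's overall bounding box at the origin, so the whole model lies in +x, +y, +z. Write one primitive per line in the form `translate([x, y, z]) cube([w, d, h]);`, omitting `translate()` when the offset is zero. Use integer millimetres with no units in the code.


cube([144, 129, 1639]);


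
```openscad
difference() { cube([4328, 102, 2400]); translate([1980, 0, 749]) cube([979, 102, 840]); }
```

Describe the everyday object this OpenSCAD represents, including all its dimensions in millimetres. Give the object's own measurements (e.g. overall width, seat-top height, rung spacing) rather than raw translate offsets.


A wall 4328 mm long (x), 102 mm thick (y), 2400 mm tall, with a rectangular window opening cut through it. The opening is 979 mm wide and 840 mm tall; its sill is at z = 749 mm and its near (−x) edge is 1980 mm from the wall's −x end. The opening passes through the full wall thickness.


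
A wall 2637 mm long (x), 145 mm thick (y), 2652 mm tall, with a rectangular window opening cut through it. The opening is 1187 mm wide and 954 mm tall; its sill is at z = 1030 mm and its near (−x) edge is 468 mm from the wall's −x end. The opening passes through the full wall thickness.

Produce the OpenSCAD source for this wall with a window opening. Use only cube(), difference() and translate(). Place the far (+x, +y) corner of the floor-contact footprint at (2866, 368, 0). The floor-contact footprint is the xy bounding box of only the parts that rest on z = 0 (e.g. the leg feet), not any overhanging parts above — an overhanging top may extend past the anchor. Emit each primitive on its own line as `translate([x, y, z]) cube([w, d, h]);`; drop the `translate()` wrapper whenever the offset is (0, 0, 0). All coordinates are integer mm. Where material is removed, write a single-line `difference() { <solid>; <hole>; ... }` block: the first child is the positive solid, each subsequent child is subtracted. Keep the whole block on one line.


difference() { translate([229, 223, 0]) cube([2637, 145, 2652]); translate([697, 223, 1030]) cube([1187, 145, 954]); }


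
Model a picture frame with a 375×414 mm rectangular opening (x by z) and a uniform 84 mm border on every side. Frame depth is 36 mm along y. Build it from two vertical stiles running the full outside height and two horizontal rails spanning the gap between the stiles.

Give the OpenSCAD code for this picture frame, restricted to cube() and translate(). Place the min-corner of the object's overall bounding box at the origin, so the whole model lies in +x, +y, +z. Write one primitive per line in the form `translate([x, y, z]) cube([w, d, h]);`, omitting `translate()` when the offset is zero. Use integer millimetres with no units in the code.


cube([84, 36, 582]);
translate([459, 0, 0]) cube([84, 36, 582]);
translate([84, 0, 0]) cube([375, 36, 84]);
translate([84, 0, 498]) cube([375, 36, 84]);


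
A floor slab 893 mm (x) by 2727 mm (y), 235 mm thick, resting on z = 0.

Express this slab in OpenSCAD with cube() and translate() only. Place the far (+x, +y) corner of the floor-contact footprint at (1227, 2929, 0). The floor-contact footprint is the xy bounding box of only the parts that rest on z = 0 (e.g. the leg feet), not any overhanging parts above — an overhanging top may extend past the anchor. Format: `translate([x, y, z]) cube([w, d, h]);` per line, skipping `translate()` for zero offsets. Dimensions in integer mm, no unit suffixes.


translate([334, 202, 0]) cube([893, 2727, 235]);
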